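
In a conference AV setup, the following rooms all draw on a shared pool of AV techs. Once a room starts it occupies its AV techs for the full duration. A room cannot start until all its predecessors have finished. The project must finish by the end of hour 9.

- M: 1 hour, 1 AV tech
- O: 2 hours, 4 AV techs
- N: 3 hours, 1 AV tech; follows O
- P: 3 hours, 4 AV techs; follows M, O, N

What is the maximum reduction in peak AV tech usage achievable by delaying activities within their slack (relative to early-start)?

Early-start peak: h1:5  h2:4  h3:1  h4:1  h5:1  h6:4  h7:4  h8:4  h9:0 ⇒ 5.
Leveled (M@1, O@2, N@4, P@7): h1:1  h2:4  h3:4  h4:1  h5:1  h6:1  h7:4  h8:4  h9:4 ⇒ 4.
Reduction 5 − 4 = 1.

1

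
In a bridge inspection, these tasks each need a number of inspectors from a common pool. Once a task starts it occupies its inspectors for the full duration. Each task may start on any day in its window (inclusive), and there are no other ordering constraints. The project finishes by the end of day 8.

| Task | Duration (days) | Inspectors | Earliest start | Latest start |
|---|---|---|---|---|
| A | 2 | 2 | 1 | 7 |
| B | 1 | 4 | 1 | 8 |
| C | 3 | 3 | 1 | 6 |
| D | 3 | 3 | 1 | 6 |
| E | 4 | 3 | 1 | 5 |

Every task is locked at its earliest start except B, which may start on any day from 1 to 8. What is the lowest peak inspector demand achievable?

B@1: d1:15  d2:11  d3:9  d4:3  d5:0  d6:0  d7:0  d8:0 → peak 15
B@2: d1:11  d2:15  d3:9  d4:3  d5:0  d6:0  d7:0  d8:0 → peak 15
B@3: d1:11  d2:11  d3:13  d4:3  d5:0  d6:0  d7:0  d8:0 → peak 13
B@4: d1:11  d2:11  d3:9  d4:7  d5:0  d6:0  d7:0  d8:0 → peak 11
B@5: d1:11  d2:11  d3:9  d4:3  d5:4  d6:0  d7:0  d8:0 → peak 11
B@6: d1:11  d2:11  d3:9  d4:3  d5:0  d6:4  d7:0  d8:0 → peak 11
B@7: d1:11  d2:11  d3:9  d4:3  d5:0  d6:0  d7:4  d8:0 → peak 11
B@8: d1:11  d2:11  d3:9  d4:3  d5:0  d6:0  d7:0  d8:4 → peak 11
Best is B@4, peak 11.

11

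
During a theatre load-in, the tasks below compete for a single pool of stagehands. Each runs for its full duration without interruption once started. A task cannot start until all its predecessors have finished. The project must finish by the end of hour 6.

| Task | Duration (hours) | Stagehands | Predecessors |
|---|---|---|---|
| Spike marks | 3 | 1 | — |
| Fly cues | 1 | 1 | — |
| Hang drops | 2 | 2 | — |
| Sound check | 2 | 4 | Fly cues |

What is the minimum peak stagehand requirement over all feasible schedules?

Early-start (Spike marks@1, Fly cues@1, Hang drops@1, Sound check@2) gives peak 7: h1:4  h2:7  h3:5  h4:0  h5:0  h6:0.
Shift Sound check→4.
Schedule Spike marks@1, Fly cues@1, Hang drops@1, Sound check@4: h1:4  h2:3  h3:1  h4:4  h5:4  h6:0 — peak 4.

4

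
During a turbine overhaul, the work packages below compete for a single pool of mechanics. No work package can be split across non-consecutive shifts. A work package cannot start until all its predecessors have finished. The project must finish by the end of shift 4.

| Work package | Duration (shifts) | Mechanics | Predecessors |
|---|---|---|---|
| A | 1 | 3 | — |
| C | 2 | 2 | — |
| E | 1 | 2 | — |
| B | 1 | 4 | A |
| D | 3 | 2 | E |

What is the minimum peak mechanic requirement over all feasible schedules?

Early-start (A@1, C@1, E@1, B@2, D@2) gives peak 8: s1:7  s2:8  s3:2  s4:2.
Shift C→2, B→4.
Schedule A@1, C@2, E@1, B@4, D@2: s1:5  s2:4  s3:4  s4:6 — peak 6.
No arrangement of the 18 feasible schedules does better.

6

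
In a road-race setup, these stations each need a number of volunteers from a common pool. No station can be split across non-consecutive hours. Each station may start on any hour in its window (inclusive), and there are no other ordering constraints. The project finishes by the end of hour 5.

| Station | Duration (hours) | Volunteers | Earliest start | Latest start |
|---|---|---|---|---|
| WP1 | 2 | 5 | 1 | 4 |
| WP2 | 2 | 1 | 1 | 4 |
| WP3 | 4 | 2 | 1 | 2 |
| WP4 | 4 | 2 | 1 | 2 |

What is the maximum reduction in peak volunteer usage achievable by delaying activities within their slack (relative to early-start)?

Early-start peak: h1:10  h2:10  h3:4  h4:4  h5:0 ⇒ 10.
Leveled (WP1@1, WP2@3, WP3@1, WP4@1): h1:9  h2:9  h3:5  h4:5  h5:0 ⇒ 9.
Reduction 10 − 9 = 1.

1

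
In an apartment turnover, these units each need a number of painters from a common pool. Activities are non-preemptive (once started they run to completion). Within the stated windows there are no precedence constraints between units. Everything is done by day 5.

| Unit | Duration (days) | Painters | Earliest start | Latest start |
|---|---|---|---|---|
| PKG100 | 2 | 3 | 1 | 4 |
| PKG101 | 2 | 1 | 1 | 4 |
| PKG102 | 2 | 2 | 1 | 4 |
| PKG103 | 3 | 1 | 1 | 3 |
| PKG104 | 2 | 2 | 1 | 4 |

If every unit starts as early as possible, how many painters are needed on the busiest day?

9

Early-start schedule: PKG100@1, PKG101@1, PKG102@1, PKG103@1, PKG104@1.
Load per day: day 1: 9, day 2: 9, day 3: 1, day 4: 0, day 5: 0.
Peak is 9.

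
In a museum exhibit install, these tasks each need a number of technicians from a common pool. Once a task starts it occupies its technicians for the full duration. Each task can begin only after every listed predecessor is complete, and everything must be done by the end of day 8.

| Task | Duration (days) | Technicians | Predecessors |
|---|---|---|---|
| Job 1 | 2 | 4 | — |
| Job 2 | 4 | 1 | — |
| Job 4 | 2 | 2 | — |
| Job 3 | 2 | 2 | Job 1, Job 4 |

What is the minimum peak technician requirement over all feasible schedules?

4

Early-start (Job 1@1, Job 2@1, Job 4@1, Job 3@3) gives peak 7: d1:7  d2:7  d3:3  d4:3  d5:0  d6:0  d7:0  d8:0.
Shift Job 2→3, Job 4→3, Job 3→5.
Schedule Job 1@1, Job 2@3, Job 4@3, Job 3@5: d1:4  d2:4  d3:3  d4:3  d5:3  d6:3  d7:0  d8:0 — peak 4.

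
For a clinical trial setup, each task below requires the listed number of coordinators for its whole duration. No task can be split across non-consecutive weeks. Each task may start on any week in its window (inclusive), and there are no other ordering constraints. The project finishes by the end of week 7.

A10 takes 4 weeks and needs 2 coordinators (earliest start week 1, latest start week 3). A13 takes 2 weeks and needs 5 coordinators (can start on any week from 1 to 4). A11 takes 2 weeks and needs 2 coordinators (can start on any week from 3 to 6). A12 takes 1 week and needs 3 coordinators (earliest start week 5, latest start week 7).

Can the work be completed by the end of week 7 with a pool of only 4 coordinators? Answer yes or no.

no

The minimum achievable peak is 5; 4 < 5, so no feasible schedule stays within the cap.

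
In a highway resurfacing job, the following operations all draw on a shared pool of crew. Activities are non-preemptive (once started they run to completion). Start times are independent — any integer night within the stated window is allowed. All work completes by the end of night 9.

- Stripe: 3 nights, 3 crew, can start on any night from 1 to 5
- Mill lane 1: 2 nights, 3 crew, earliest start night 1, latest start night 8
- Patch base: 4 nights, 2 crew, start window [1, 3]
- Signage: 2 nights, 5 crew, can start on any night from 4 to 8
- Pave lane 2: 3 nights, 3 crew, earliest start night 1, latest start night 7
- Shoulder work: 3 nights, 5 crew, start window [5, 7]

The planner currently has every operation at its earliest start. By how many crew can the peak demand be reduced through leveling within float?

3

Early-start peak: n1:11  n2:11  n3:8  n4:7  n5:10  n6:5  n7:5  n8:0  n9:0 ⇒ 11.
Leveled (Stripe@1, Mill lane 1@1, Patch base@1, Signage@4, Pave lane 2@5, Shoulder work@6): n1:8  n2:8  n3:5  n4:7  n5:8  n6:8  n7:8  n8:5  n9:0 ⇒ 8.
Reduction 11 − 8 = 3.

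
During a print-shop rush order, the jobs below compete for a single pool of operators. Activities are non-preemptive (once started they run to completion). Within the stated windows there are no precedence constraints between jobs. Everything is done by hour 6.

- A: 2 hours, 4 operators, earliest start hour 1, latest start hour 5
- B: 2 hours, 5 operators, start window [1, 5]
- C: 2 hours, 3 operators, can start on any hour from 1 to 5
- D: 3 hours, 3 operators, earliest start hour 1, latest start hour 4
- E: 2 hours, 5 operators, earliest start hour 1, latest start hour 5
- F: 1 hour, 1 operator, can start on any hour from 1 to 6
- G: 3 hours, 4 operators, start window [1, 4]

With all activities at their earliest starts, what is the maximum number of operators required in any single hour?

Early-start schedule: A@1, B@1, C@1, D@1, E@1, F@1, G@1.
Load per hour: hour 1: 25, hour 2: 24, hour 3: 7, hour 4: 0, hour 5: 0, hour 6: 0.
Peak is 25.

25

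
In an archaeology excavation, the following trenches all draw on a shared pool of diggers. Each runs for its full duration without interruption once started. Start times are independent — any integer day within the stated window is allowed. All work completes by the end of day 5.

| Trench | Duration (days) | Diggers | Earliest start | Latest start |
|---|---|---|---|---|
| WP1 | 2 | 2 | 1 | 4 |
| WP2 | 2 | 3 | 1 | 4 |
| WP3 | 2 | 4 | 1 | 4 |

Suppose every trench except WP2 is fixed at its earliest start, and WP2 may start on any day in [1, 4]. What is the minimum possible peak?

6

WP2@1: d1:9  d2:9  d3:0  d4:0  d5:0 → peak 9
WP2@2: d1:6  d2:9  d3:3  d4:0  d5:0 → peak 9
WP2@3: d1:6  d2:6  d3:3  d4:3  d5:0 → peak 6
WP2@4: d1:6  d2:6  d3:0  d4:3  d5:3 → peak 6
Best is WP2@3, peak 6.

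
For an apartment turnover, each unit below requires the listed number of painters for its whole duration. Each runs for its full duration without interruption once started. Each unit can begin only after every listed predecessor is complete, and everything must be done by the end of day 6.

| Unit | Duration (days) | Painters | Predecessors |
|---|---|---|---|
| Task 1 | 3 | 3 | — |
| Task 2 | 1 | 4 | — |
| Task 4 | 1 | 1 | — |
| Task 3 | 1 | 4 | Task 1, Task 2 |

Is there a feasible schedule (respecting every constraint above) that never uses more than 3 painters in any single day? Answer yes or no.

no

The minimum achievable peak is 4; 3 < 4, so no feasible schedule stays within the cap.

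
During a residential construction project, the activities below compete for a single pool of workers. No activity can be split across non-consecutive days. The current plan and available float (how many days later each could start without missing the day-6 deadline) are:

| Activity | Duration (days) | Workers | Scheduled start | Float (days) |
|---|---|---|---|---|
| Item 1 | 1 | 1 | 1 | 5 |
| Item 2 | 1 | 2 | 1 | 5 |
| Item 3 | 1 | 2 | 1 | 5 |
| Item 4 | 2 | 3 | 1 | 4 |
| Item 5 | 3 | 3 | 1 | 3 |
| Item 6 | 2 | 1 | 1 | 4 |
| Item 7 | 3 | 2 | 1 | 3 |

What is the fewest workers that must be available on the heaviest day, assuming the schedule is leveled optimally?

5

Early-start (Item 1@1, Item 2@1, Item 3@1, Item 4@1, Item 5@1, Item 6@1, Item 7@1) gives peak 14: d1:14  d2:9  d3:5  d4:0  d5:0  d6:0.
Shift Item 4→2, Item 5→4, Item 6→2, Item 7→4.
Schedule Item 1@1, Item 2@1, Item 3@1, Item 4@2, Item 5@4, Item 6@2, Item 7@4: d1:5  d2:4  d3:4  d4:5  d5:5  d6:5 — peak 5.
Total worker-days = 28 over 6 days ⇒ peak ≥ ⌈28/6⌉ = 5, so 5 is optimal.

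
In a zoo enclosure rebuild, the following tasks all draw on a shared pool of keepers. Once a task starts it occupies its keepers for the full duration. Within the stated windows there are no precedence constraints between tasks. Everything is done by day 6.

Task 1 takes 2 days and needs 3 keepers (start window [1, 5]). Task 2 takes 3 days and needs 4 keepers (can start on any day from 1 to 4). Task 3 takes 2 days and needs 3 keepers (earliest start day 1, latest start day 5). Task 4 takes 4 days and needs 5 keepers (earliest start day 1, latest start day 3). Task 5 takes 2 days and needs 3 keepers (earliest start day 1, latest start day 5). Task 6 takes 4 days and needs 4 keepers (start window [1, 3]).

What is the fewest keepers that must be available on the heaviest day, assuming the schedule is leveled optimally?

13

Early-start (Task 1@1, Task 2@1, Task 3@1, Task 4@1, Task 5@1, Task 6@1) gives peak 22: d1:22  d2:22  d3:13  d4:9  d5:0  d6:0.
Shift Task 4→3, Task 6→3.
Schedule Task 1@1, Task 2@1, Task 3@1, Task 4@3, Task 5@1, Task 6@3: d1:13  d2:13  d3:13  d4:9  d5:9  d6:9 — peak 13.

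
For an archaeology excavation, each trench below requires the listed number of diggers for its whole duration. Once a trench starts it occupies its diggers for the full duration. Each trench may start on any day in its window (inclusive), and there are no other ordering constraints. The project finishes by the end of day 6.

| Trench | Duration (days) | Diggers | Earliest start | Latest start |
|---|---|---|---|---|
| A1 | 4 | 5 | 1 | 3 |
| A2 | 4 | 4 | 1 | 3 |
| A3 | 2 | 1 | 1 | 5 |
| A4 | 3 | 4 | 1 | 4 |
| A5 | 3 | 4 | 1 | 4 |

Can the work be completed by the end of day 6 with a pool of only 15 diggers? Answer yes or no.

yes

Schedule A1@1, A2@1, A3@5, A4@1, A5@4: d1:13  d2:13  d3:13  d4:13  d5:5  d6:5 — peak 13 ≤ 15.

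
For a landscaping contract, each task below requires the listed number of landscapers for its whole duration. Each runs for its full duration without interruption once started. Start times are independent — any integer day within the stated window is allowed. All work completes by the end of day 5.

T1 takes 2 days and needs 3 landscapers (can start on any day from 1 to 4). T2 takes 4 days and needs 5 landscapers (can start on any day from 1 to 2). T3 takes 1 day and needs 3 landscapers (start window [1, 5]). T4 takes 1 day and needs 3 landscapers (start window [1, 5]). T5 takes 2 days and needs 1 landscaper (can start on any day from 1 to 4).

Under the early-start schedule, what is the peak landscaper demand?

15

Early-start schedule: T1@1, T2@1, T3@1, T4@1, T5@1.
Load per day: day 1: 15, day 2: 9, day 3: 5, day 4: 5, day 5: 0.
Peak is 15.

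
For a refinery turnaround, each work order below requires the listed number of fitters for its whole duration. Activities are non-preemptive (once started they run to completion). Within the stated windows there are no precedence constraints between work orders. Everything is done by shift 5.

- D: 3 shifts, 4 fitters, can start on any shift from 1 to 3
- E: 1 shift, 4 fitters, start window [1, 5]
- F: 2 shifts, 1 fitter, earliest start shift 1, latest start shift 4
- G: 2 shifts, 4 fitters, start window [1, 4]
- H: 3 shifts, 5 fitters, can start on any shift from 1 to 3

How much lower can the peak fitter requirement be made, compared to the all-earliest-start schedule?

Early-start peak: s1:18  s2:14  s3:9  s4:0  s5:0 ⇒ 18.
Leveled (D@1, E@1, F@1, G@4, H@3): s1:9  s2:5  s3:9  s4:9  s5:9 ⇒ 9.
Reduction 18 − 9 = 9.

9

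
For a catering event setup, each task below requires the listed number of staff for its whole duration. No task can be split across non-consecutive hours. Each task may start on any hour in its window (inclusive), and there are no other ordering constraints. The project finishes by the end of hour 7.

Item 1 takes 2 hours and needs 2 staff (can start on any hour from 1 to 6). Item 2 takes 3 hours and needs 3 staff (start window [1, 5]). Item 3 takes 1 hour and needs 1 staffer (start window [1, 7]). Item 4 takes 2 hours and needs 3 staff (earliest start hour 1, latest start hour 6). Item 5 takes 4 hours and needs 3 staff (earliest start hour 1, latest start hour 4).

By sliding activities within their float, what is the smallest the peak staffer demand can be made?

6

Early-start (Item 1@1, Item 2@1, Item 3@1, Item 4@1, Item 5@1) gives peak 12: h1:12  h2:11  h3:6  h4:3  h5:0  h6:0  h7:0.
Shift Item 4→3, Item 5→4.
Schedule Item 1@1, Item 2@1, Item 3@1, Item 4@3, Item 5@4: h1:6  h2:5  h3:6  h4:6  h5:3  h6:3  h7:3 — peak 6.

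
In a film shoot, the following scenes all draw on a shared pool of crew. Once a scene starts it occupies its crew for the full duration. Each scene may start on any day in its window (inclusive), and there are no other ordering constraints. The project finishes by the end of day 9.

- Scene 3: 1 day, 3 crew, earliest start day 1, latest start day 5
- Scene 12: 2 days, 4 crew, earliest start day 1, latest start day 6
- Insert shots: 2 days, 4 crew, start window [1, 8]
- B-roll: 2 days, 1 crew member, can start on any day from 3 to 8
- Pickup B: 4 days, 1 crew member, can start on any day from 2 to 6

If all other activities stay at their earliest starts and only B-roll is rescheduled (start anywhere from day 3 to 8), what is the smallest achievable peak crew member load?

11

B-roll@3: d1:11  d2:9  d3:2  d4:2  d5:1  d6:0  d7:0  d8:0  d9:0 → peak 11
B-roll@4: d1:11  d2:9  d3:1  d4:2  d5:2  d6:0  d7:0  d8:0  d9:0 → peak 11
B-roll@5: d1:11  d2:9  d3:1  d4:1  d5:2  d6:1  d7:0  d8:0  d9:0 → peak 11
B-roll@6: d1:11  d2:9  d3:1  d4:1  d5:1  d6:1  d7:1  d8:0  d9:0 → peak 11
B-roll@7: d1:11  d2:9  d3:1  d4:1  d5:1  d6:0  d7:1  d8:1  d9:0 → peak 11
B-roll@8: d1:11  d2:9  d3:1  d4:1  d5:1  d6:0  d7:0  d8:1  d9:1 → peak 11
Best is B-roll@3, peak 11.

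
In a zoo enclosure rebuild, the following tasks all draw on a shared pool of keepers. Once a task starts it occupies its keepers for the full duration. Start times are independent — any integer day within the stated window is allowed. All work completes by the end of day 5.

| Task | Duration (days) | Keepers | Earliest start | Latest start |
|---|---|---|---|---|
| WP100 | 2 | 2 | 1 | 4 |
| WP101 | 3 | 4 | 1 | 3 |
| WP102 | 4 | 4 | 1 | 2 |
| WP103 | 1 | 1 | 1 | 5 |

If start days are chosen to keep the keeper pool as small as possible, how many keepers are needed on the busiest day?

Early-start (WP100@1, WP101@1, WP102@1, WP103@1) gives peak 11: d1:11  d2:10  d3:8  d4:4  d5:0.
Shift WP101→3.
Schedule WP100@1, WP101@3, WP102@1, WP103@1: d1:7  d2:6  d3:8  d4:8  d5:4 — peak 8.

8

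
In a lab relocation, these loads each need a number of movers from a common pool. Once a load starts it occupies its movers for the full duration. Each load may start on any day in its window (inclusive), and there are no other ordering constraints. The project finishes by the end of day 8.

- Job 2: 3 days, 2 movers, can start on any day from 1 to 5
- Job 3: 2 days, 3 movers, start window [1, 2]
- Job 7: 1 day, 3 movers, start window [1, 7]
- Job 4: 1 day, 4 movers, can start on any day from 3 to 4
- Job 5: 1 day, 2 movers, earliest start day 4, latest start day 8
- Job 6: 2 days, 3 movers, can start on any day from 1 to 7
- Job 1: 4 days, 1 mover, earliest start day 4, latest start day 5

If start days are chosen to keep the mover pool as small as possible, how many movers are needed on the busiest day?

Early-start (Job 2@1, Job 3@1, Job 7@1, Job 4@3, Job 5@4, Job 6@1, Job 1@4) gives peak 11: d1:11  d2:8  d3:6  d4:3  d5:1  d6:1  d7:1  d8:0.
Shift Job 7→3, Job 4→4, Job 5→5, Job 6→6.
Schedule Job 2@1, Job 3@1, Job 7@3, Job 4@4, Job 5@5, Job 6@6, Job 1@4: d1:5  d2:5  d3:5  d4:5  d5:3  d6:4  d7:4  d8:0 — peak 5.

5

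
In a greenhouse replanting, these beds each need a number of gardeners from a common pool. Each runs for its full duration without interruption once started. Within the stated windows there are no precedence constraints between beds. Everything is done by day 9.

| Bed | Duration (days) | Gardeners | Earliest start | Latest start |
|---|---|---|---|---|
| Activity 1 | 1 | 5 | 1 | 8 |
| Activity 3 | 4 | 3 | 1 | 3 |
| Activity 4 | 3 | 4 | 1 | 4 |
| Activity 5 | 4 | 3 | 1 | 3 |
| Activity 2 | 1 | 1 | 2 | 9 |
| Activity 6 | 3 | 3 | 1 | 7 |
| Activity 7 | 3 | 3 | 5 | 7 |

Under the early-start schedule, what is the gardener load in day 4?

At early start, day 4 has: Activity 3, Activity 5.
Demand: 3 + 3 = 6.

6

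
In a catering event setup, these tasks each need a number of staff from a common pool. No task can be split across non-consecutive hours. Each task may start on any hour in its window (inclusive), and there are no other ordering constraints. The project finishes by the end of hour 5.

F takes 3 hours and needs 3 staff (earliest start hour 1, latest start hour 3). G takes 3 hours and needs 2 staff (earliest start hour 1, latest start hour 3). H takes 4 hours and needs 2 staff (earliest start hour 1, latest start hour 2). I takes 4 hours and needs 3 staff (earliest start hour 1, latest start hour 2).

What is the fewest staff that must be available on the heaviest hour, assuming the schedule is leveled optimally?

Schedule F@1, G@1, H@1, I@1: h1:10  h2:10  h3:10  h4:5  h5:0 — peak 10.

10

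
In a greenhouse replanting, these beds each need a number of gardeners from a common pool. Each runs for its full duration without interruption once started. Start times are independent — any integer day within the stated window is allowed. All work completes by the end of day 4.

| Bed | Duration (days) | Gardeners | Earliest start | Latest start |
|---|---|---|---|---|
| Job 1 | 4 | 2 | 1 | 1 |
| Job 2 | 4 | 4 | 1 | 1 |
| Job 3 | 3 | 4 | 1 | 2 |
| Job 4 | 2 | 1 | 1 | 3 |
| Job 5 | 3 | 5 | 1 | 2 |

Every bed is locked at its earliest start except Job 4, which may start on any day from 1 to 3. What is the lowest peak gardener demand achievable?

Job 4@1: d1:16  d2:16  d3:15  d4:6 → peak 16
Job 4@2: d1:15  d2:16  d3:16  d4:6 → peak 16
Job 4@3: d1:15  d2:15  d3:16  d4:7 → peak 16
Best is Job 4@1, peak 16.

16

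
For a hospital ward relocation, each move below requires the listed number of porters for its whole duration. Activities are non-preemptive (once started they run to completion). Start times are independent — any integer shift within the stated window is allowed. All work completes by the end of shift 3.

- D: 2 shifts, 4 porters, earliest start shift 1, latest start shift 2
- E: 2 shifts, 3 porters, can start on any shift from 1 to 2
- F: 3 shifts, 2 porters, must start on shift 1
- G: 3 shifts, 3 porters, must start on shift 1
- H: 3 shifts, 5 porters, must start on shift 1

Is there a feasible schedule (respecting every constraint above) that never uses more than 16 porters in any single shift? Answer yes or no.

The minimum achievable peak is 17; 16 < 17, so no feasible schedule stays within the cap.

no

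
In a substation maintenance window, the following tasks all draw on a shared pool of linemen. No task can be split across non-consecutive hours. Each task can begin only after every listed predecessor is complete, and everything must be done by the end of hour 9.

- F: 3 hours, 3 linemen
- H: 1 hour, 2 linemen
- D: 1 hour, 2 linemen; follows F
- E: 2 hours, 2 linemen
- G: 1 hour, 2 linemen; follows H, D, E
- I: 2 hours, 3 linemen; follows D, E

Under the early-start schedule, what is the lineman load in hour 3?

3

At early start, hour 3 has: F.
Demand: 3 = 3.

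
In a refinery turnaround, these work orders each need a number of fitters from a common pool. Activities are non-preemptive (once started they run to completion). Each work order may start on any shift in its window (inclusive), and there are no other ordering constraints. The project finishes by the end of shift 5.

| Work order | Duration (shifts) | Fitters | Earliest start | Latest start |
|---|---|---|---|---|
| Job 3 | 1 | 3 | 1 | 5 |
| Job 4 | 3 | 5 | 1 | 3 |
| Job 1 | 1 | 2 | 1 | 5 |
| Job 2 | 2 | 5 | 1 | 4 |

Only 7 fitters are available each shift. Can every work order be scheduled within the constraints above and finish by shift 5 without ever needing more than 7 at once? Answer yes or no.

The minimum achievable peak is 8; 7 < 8, so no feasible schedule stays within the cap.

no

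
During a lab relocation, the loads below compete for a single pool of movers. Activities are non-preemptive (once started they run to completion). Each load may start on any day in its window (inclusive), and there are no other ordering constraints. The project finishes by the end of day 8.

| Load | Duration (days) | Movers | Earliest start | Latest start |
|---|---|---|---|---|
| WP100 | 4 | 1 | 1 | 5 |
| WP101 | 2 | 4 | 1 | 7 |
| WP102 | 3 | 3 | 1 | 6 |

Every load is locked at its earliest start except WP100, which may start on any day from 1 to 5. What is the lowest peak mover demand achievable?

WP100@1: d1:8  d2:8  d3:4  d4:1  d5:0  d6:0  d7:0  d8:0 → peak 8
WP100@2: d1:7  d2:8  d3:4  d4:1  d5:1  d6:0  d7:0  d8:0 → peak 8
WP100@3: d1:7  d2:7  d3:4  d4:1  d5:1  d6:1  d7:0  d8:0 → peak 7
WP100@4: d1:7  d2:7  d3:3  d4:1  d5:1  d6:1  d7:1  d8:0 → peak 7
WP100@5: d1:7  d2:7  d3:3  d4:0  d5:1  d6:1  d7:1  d8:1 → peak 7
Best is WP100@3, peak 7.

7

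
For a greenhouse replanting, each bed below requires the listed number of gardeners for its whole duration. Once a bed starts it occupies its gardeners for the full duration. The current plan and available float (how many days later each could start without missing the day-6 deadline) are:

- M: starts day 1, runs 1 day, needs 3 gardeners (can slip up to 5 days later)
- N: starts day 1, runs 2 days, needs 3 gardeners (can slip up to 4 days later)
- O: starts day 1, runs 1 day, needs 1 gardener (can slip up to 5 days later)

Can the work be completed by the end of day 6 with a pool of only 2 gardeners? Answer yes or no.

no

The minimum achievable peak is 3; 2 < 3, so no feasible schedule stays within the cap.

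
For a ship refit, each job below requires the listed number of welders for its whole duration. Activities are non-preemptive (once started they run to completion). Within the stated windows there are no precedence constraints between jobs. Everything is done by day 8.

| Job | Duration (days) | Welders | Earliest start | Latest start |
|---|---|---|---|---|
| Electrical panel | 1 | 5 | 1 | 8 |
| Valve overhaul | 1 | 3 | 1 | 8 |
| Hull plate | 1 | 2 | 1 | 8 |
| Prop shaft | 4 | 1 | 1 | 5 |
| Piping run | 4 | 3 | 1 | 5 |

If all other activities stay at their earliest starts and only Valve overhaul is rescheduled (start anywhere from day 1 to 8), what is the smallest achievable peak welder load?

Valve overhaul@1: d1:14  d2:4  d3:4  d4:4  d5:0  d6:0  d7:0  d8:0 → peak 14
Valve overhaul@2: d1:11  d2:7  d3:4  d4:4  d5:0  d6:0  d7:0  d8:0 → peak 11
Valve overhaul@3: d1:11  d2:4  d3:7  d4:4  d5:0  d6:0  d7:0  d8:0 → peak 11
Valve overhaul@4: d1:11  d2:4  d3:4  d4:7  d5:0  d6:0  d7:0  d8:0 → peak 11
Valve overhaul@5: d1:11  d2:4  d3:4  d4:4  d5:3  d6:0  d7:0  d8:0 → peak 11
Valve overhaul@6: d1:11  d2:4  d3:4  d4:4  d5:0  d6:3  d7:0  d8:0 → peak 11
Valve overhaul@7: d1:11  d2:4  d3:4  d4:4  d5:0  d6:0  d7:3  d8:0 → peak 11
Valve overhaul@8: d1:11  d2:4  d3:4  d4:4  d5:0  d6:0  d7:0  d8:3 → peak 11
Best is Valve overhaul@2, peak 11.

11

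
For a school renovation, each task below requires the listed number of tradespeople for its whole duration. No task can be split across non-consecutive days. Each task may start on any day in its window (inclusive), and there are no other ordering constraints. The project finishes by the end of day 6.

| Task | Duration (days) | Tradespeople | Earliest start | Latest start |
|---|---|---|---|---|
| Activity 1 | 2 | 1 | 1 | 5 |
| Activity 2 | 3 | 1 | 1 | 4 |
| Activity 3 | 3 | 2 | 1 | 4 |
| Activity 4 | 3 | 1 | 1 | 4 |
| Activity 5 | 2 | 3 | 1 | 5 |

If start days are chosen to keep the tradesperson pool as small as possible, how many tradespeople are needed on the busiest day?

4

Early-start (Activity 1@1, Activity 2@1, Activity 3@1, Activity 4@1, Activity 5@1) gives peak 8: d1:8  d2:8  d3:4  d4:0  d5:0  d6:0.
Shift Activity 4→3, Activity 5→4.
Schedule Activity 1@1, Activity 2@1, Activity 3@1, Activity 4@3, Activity 5@4: d1:4  d2:4  d3:4  d4:4  d5:4  d6:0 — peak 4.
Total tradesperson-days = 20 over 6 days ⇒ peak ≥ ⌈20/6⌉ = 4, so 4 is optimal.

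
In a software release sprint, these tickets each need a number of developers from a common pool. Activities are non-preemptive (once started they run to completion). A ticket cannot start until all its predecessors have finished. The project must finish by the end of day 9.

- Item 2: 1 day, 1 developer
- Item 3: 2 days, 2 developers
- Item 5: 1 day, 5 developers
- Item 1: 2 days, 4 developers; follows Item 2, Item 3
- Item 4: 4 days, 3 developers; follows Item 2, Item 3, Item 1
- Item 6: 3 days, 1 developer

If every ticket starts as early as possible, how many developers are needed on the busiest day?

9

Early-start schedule: Item 2@1, Item 3@1, Item 5@1, Item 1@3, Item 4@5, Item 6@1.
Load per day: day 1: 9, day 2: 3, day 3: 5, day 4: 4, day 5: 3, day 6: 3, day 7: 3, day 8: 3, day 9: 0.
Peak is 9.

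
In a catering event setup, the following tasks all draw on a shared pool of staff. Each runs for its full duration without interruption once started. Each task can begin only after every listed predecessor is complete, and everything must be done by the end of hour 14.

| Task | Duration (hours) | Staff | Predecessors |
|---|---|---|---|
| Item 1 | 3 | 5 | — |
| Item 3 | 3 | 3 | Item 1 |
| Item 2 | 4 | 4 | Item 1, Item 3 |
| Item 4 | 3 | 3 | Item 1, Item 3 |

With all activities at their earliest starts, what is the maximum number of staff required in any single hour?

7

Early-start schedule: Item 1@1, Item 3@4, Item 2@7, Item 4@7.
Load per hour: hour 1: 5, hour 2: 5, hour 3: 5, hour 4: 3, hour 5: 3, hour 6: 3, hour 7: 7, hour 8: 7, hour 9: 7, hour 10: 4, hour 11: 0, hour 12: 0, hour 13: 0, hour 14: 0.
Peak is 7.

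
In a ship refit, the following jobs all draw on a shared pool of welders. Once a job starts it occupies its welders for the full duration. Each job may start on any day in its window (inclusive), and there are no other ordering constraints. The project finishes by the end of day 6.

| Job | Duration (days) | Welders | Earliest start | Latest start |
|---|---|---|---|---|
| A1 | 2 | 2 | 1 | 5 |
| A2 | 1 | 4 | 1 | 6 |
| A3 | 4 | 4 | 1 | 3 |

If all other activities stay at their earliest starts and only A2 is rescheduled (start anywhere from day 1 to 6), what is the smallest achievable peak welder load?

6

A2@1: d1:10  d2:6  d3:4  d4:4  d5:0  d6:0 → peak 10
A2@2: d1:6  d2:10  d3:4  d4:4  d5:0  d6:0 → peak 10
A2@3: d1:6  d2:6  d3:8  d4:4  d5:0  d6:0 → peak 8
A2@4: d1:6  d2:6  d3:4  d4:8  d5:0  d6:0 → peak 8
A2@5: d1:6  d2:6  d3:4  d4:4  d5:4  d6:0 → peak 6
A2@6: d1:6  d2:6  d3:4  d4:4  d5:0  d6:4 → peak 6
Best is A2@5, peak 6.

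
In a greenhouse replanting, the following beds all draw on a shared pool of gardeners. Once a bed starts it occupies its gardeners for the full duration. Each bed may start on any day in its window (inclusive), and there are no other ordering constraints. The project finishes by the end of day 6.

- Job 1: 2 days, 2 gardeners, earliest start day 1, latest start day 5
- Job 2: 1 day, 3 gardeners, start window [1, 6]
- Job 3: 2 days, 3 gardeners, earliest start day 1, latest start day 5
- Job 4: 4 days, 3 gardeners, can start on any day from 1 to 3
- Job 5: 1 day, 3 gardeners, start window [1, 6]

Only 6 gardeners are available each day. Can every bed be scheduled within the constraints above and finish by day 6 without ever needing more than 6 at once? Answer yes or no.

Schedule Job 1@1, Job 2@1, Job 3@2, Job 4@3, Job 5@4: d1:5  d2:5  d3:6  d4:6  d5:3  d6:3 — peak 6 ≤ 6.

yes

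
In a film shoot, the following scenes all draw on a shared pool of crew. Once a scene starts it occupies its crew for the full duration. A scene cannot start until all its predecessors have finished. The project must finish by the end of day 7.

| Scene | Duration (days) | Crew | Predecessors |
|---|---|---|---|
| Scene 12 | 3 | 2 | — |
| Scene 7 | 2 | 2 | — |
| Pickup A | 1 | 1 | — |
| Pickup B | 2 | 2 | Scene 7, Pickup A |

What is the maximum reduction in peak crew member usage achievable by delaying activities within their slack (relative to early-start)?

2

Early-start peak: d1:5  d2:4  d3:4  d4:2  d5:0  d6:0  d7:0 ⇒ 5.
Leveled (Scene 12@1, Scene 7@4, Pickup A@1, Pickup B@6): d1:3  d2:2  d3:2  d4:2  d5:2  d6:2  d7:2 ⇒ 3.
Reduction 5 − 3 = 2.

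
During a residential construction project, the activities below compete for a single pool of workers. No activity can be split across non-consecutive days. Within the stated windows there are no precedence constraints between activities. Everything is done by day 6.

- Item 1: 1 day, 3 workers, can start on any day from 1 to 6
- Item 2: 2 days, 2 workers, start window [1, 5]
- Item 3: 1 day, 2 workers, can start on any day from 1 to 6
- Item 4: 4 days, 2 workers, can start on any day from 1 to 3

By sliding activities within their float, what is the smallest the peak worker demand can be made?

4

Early-start (Item 1@1, Item 2@1, Item 3@1, Item 4@1) gives peak 9: d1:9  d2:4  d3:2  d4:2  d5:0  d6:0.
Shift Item 2→2, Item 3→2, Item 4→3.
Schedule Item 1@1, Item 2@2, Item 3@2, Item 4@3: d1:3  d2:4  d3:4  d4:2  d5:2  d6:2 — peak 4.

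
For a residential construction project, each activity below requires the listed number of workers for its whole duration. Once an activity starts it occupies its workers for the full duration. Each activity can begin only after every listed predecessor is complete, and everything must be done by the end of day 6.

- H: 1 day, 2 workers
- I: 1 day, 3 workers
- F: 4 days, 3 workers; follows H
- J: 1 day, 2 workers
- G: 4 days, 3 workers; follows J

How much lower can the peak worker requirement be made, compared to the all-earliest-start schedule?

1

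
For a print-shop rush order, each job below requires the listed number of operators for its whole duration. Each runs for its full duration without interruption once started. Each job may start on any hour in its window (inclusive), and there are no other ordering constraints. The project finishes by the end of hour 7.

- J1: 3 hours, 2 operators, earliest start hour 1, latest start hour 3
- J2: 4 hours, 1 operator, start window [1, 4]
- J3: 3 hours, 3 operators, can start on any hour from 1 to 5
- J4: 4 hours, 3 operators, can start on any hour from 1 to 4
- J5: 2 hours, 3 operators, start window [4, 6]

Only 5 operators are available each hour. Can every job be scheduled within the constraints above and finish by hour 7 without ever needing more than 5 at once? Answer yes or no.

Total operator-hours = 37; over 7 hours the average is 37/7 > 5, so some hour must exceed 5.

no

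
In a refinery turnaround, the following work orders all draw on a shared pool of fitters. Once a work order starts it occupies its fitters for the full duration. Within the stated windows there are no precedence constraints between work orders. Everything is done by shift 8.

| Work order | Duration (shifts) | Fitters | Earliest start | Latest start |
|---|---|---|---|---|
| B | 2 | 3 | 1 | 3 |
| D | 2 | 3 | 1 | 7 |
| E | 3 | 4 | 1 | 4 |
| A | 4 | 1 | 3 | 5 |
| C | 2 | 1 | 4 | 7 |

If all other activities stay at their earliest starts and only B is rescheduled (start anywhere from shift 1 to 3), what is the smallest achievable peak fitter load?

8

B@1: s1:10  s2:10  s3:5  s4:2  s5:2  s6:1  s7:0  s8:0 → peak 10
B@2: s1:7  s2:10  s3:8  s4:2  s5:2  s6:1  s7:0  s8:0 → peak 10
B@3: s1:7  s2:7  s3:8  s4:5  s5:2  s6:1  s7:0  s8:0 → peak 8
Best is B@3, peak 8.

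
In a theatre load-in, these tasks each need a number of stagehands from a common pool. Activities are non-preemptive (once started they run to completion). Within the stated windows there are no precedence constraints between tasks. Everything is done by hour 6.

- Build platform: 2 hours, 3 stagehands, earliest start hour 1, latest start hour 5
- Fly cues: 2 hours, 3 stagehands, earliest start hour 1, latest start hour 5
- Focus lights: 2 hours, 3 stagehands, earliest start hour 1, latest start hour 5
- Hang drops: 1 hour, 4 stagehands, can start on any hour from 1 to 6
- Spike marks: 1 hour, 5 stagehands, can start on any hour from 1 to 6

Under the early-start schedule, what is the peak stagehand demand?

18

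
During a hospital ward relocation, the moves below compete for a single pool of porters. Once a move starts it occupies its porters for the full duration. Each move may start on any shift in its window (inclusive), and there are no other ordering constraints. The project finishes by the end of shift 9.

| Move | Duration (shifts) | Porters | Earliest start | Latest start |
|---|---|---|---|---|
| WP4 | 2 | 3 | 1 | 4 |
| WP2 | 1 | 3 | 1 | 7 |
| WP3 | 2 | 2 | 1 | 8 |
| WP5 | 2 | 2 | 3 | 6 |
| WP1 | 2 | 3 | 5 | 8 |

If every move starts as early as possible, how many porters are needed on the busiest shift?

8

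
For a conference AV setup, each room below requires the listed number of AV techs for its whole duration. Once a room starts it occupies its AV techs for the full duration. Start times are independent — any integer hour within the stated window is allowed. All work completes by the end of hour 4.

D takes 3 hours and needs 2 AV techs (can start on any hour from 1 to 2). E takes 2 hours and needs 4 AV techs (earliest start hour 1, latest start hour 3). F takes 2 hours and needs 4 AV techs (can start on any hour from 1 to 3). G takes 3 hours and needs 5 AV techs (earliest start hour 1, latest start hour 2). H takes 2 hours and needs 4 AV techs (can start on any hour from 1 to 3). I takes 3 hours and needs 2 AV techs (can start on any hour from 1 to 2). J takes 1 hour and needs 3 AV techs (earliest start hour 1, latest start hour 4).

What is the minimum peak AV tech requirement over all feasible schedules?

17

Early-start (D@1, E@1, F@1, G@1, H@1, I@1, J@1) gives peak 24: h1:24  h2:21  h3:9  h4:0.
Shift H→3, J→3.
Schedule D@1, E@1, F@1, G@1, H@3, I@1, J@3: h1:17  h2:17  h3:16  h4:4 — peak 17.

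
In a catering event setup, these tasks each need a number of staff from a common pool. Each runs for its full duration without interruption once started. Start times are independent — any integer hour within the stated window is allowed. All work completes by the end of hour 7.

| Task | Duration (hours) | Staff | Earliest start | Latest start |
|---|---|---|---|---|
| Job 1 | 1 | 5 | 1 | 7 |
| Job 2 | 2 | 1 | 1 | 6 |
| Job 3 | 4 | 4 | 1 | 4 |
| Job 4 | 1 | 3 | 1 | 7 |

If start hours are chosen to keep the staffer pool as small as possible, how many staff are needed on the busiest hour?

5

Early-start (Job 1@1, Job 2@1, Job 3@1, Job 4@1) gives peak 13: h1:13  h2:5  h3:4  h4:4  h5:0  h6:0  h7:0.
Shift Job 2→2, Job 3→2, Job 4→6.
Schedule Job 1@1, Job 2@2, Job 3@2, Job 4@6: h1:5  h2:5  h3:5  h4:4  h5:4  h6:3  h7:0 — peak 5.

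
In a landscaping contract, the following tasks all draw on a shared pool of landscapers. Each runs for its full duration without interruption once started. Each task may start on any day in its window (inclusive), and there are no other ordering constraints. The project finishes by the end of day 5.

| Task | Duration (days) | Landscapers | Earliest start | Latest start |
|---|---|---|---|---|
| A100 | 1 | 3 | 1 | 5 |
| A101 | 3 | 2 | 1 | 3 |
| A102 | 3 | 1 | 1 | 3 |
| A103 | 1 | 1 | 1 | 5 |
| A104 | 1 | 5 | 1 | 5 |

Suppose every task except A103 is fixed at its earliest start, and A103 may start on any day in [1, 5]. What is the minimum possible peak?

A103@1: d1:12  d2:3  d3:3  d4:0  d5:0 → peak 12
A103@2: d1:11  d2:4  d3:3  d4:0  d5:0 → peak 11
A103@3: d1:11  d2:3  d3:4  d4:0  d5:0 → peak 11
A103@4: d1:11  d2:3  d3:3  d4:1  d5:0 → peak 11
A103@5: d1:11  d2:3  d3:3  d4:0  d5:1 → peak 11
Best is A103@2, peak 11.

11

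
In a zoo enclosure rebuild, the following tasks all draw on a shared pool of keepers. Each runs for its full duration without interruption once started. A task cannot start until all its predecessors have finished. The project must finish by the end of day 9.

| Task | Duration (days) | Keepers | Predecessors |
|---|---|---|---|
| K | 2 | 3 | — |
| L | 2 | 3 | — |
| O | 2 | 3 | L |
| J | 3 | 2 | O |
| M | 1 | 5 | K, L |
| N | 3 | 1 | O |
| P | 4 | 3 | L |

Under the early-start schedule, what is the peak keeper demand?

11

Early-start schedule: K@1, L@1, O@3, J@5, M@3, N@5, P@3.
Load per day: day 1: 6, day 2: 6, day 3: 11, day 4: 6, day 5: 6, day 6: 6, day 7: 3, day 8: 0, day 9: 0.
Peak is 11.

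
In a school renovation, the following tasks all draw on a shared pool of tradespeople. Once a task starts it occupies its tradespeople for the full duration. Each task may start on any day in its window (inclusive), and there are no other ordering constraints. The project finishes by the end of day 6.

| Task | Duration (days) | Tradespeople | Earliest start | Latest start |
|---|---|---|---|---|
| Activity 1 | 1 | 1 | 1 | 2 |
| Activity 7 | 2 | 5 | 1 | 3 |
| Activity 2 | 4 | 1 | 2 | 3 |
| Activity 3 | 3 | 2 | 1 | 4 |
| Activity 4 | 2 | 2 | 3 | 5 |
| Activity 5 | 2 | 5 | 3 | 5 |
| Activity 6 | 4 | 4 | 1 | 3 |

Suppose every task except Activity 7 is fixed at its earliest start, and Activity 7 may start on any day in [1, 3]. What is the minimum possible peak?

Activity 7@1: d1:12  d2:12  d3:14  d4:12  d5:1  d6:0 → peak 14
Activity 7@2: d1:7  d2:12  d3:19  d4:12  d5:1  d6:0 → peak 19
Activity 7@3: d1:7  d2:7  d3:19  d4:17  d5:1  d6:0 → peak 19
Best is Activity 7@1, peak 14.

14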